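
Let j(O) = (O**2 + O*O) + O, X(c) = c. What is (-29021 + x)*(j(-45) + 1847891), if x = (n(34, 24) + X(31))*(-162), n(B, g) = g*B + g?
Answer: -315050103208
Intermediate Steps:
n(B, g) = g + B*g (n(B, g) = B*g + g = g + B*g)
j(O) = O + 2*O**2 (j(O) = (O**2 + O**2) + O = 2*O**2 + O = O + 2*O**2)
x = -141102 (x = (24*(1 + 34) + 31)*(-162) = (24*35 + 31)*(-162) = (840 + 31)*(-162) = 871*(-162) = -141102)
(-29021 + x)*(j(-45) + 1847891) = (-29021 - 141102)*(-45*(1 + 2*(-45)) + 1847891) = -170123*(-45*(1 - 90) + 1847891) = -170123*(-45*(-89) + 1847891) = -170123*(4005 + 1847891) = -170123*1851896 = -315050103208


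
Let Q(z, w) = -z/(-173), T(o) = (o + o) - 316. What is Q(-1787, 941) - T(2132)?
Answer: -684791/173 ≈ -3958.3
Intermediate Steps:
T(o) = -316 + 2*o (T(o) = 2*o - 316 = -316 + 2*o)
Q(z, w) = z/173 (Q(z, w) = -z*(-1)/173 = -(-1)*z/173 = z/173)
Q(-1787, 941) - T(2132) = (1/173)*(-1787) - (-316 + 2*2132) = -1787/173 - (-316 + 4264) = -1787/173 - 1*3948 = -1787/173 - 3948 = -684791/173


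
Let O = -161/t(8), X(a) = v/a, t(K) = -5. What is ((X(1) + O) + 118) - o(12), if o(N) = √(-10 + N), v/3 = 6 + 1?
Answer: 856/5 - √2 ≈ 169.79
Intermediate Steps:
v = 21 (v = 3*(6 + 1) = 3*7 = 21)
X(a) = 21/a
O = 161/5 (O = -161/(-5) = -161*(-⅕) = 161/5 ≈ 32.200)
((X(1) + O) + 118) - o(12) = ((21/1 + 161/5) + 118) - √(-10 + 12) = ((21*1 + 161/5) + 118) - √2 = ((21 + 161/5) + 118) - √2 = (266/5 + 118) - √2 = 856/5 - √2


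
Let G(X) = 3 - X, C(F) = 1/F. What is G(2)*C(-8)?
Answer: -1/8 ≈ -0.12500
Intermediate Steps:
G(2)*C(-8) = (3 - 1*2)/(-8) = (3 - 2)*(-1/8) = 1*(-1/8) = -1/8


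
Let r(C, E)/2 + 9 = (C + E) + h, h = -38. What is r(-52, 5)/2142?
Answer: -94/1071 ≈ -0.087768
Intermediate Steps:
r(C, E) = -94 + 2*C + 2*E (r(C, E) = -18 + 2*((C + E) - 38) = -18 + 2*(-38 + C + E) = -18 + (-76 + 2*C + 2*E) = -94 + 2*C + 2*E)
r(-52, 5)/2142 = (-94 + 2*(-52) + 2*5)/2142 = (-94 - 104 + 10)*(1/2142) = -188*1/2142 = -94/1071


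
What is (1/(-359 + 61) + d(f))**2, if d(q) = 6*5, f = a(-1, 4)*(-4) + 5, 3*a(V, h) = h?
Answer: 79905721/88804 ≈ 899.80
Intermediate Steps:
a(V, h) = h/3
f = -1/3 (f = ((1/3)*4)*(-4) + 5 = (4/3)*(-4) + 5 = -16/3 + 5 = -1/3 ≈ -0.33333)
d(q) = 30
(1/(-359 + 61) + d(f))**2 = (1/(-359 + 61) + 30)**2 = (1/(-298) + 30)**2 = (-1/298 + 30)**2 = (8939/298)**2 = 79905721/88804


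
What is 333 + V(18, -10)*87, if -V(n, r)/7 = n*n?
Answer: -196983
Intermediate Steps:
V(n, r) = -7*n**2 (V(n, r) = -7*n*n = -7*n**2)
333 + V(18, -10)*87 = 333 - 7*18**2*87 = 333 - 7*324*87 = 333 - 2268*87 = 333 - 197316 = -196983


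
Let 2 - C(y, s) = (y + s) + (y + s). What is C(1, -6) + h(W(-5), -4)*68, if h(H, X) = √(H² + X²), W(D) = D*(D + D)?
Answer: 12 + 136*√629 ≈ 3422.9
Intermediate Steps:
W(D) = 2*D² (W(D) = D*(2*D) = 2*D²)
C(y, s) = 2 - 2*s - 2*y (C(y, s) = 2 - ((y + s) + (y + s)) = 2 - ((s + y) + (s + y)) = 2 - (2*s + 2*y) = 2 + (-2*s - 2*y) = 2 - 2*s - 2*y)
C(1, -6) + h(W(-5), -4)*68 = (2 - 2*(-6) - 2*1) + √((2*(-5)²)² + (-4)²)*68 = (2 + 12 - 2) + √((2*25)² + 16)*68 = 12 + √(50² + 16)*68 = 12 + √(2500 + 16)*68 = 12 + √2516*68 = 12 + (2*√629)*68 = 12 + 136*√629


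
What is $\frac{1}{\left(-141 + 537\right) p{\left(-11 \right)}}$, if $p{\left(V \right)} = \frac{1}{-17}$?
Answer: $- \frac{17}{396} \approx -0.042929$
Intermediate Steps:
$p{\left(V \right)} = - \frac{1}{17}$
$\frac{1}{\left(-141 + 537\right) p{\left(-11 \right)}} = \frac{1}{\left(-141 + 537\right) \left(- \frac{1}{17}\right)} = \frac{1}{396} \left(-17\right) = - \frac{17}{396}$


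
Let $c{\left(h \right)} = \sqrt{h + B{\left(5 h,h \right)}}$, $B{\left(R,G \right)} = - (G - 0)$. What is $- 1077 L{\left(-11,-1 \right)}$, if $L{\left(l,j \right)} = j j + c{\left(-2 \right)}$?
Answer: $-1077$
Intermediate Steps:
$B{\left(R,G \right)} = - G$ ($B{\left(R,G \right)} = - (G + 0) = - G$)
$c{\left(h \right)} = 0$ ($c{\left(h \right)} = \sqrt{h - h} = \sqrt{0} = 0$)
$L{\left(l,j \right)} = j^{2}$ ($L{\left(l,j \right)} = j j + 0 = j^{2} + 0 = j^{2}$)
$- 1077 L{\left(-11,-1 \right)} = - 1077 \left(-1\right)^{2} = \left(-1077\right) 1 = -1077$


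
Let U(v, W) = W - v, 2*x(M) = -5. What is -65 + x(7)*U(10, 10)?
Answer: -65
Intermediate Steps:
x(M) = -5/2 (x(M) = (1/2)*(-5) = -5/2)
-65 + x(7)*U(10, 10) = -65 - 5*(10 - 1*10)/2 = -65 - 5*(10 - 10)/2 = -65 - 5/2*0 = -65 + 0 = -65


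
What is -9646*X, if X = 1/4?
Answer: -4823/2 ≈ -2411.5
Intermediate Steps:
X = ¼ ≈ 0.25000
-9646*X = -9646*¼ = -4823/2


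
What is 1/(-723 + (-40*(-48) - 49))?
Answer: 1/1148 ≈ 0.00087108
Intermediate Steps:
1/(-723 + (-40*(-48) - 49)) = 1/(-723 + (1920 - 49)) = 1/(-723 + 1871) = 1/1148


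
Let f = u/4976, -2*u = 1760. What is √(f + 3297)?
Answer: 716*√622/311 ≈ 57.418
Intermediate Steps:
u = -880 (u = -½*1760 = -880)
f = -55/311 (f = -880/4976 = -880*1/4976 = -55/311 ≈ -0.17685)
√(f + 3297) = √(-55/311 + 3297) = √(1025312/311) = 716*√622/311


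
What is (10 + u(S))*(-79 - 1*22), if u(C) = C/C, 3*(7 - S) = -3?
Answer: -1111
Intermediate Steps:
S = 8 (S = 7 - ⅓*(-3) = 7 + 1 = 8)
u(C) = 1
(10 + u(S))*(-79 - 1*22) = (10 + 1)*(-79 - 1*22) = 11*(-79 - 22) = 11*(-101) = -1111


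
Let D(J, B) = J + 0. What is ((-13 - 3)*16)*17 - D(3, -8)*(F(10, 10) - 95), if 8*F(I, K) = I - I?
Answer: -4067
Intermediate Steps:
F(I, K) = 0 (F(I, K) = (I - I)/8 = (1/8)*0 = 0)
D(J, B) = J
((-13 - 3)*16)*17 - D(3, -8)*(F(10, 10) - 95) = ((-13 - 3)*16)*17 - 3*(0 - 95) = -16*16*17 - 3*(-95) = -256*17 - 1*(-285) = -4352 + 285 = -4067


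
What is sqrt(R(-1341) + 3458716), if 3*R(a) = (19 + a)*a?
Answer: 5*sqrt(161986) ≈ 2012.4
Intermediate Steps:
R(a) = a*(19 + a)/3 (R(a) = ((19 + a)*a)/3 = (a*(19 + a))/3 = a*(19 + a)/3)
sqrt(R(-1341) + 3458716) = sqrt((1/3)*(-1341)*(19 - 1341) + 3458716) = sqrt((1/3)*(-1341)*(-1322) + 3458716) = sqrt(590934 + 3458716) = sqrt(4049650) = 5*sqrt(161986)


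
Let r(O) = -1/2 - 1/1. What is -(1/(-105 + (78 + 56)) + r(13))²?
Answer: -7225/3364 ≈ -2.1477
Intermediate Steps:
r(O) = -3/2 (r(O) = -1*½ - 1*1 = -½ - 1 = -3/2)
-(1/(-105 + (78 + 56)) + r(13))² = -(1/(-105 + (78 + 56)) - 3/2)² = -(1/(-105 + 134) - 3/2)² = -(1/29 - 3/2)² = -(-85/58)² = -1*7225/3364 = -7225/3364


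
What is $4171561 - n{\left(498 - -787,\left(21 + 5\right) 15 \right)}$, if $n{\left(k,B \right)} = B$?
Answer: $4171171$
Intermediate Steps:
$4171561 - n{\left(498 - -787,\left(21 + 5\right) 15 \right)} = 4171561 - \left(21 + 5\right) 15 = 4171561 - 26 \cdot 15 = 4171561 - 390 = 4171171$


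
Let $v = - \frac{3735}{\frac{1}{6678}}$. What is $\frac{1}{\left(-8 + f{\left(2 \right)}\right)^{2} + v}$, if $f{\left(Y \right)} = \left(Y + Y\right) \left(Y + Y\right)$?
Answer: $- \frac{1}{24942266} \approx -4.0093 \cdot 10^{-8}$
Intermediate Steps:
$f{\left(Y \right)} = 4 Y^{2}$ ($f{\left(Y \right)} = 2 Y 2 Y = 4 Y^{2}$)
$v = -24942330$ ($v = - 3735 \frac{1}{\frac{1}{6678}} = \left(-3735\right) 6678 = -24942330$)
$\frac{1}{\left(-8 + f{\left(2 \right)}\right)^{2} + v} = \frac{1}{\left(-8 + 4 \cdot 2^{2}\right)^{2} - 24942330} = \frac{1}{\left(-8 + 4 \cdot 4\right)^{2} - 24942330} = \frac{1}{\left(-8 + 16\right)^{2} - 24942330} = \frac{1}{8^{2} - 24942330} = \frac{1}{64 - 24942330} = \frac{1}{-24942266} = - \frac{1}{24942266}$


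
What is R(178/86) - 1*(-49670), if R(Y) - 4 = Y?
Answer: 2136071/43 ≈ 49676.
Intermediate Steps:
R(Y) = 4 + Y
R(178/86) - 1*(-49670) = (4 + 178/86) - 1*(-49670) = (4 + 178*(1/86)) + 49670 = (4 + 89/43) + 49670 = 261/43 + 49670 = 2136071/43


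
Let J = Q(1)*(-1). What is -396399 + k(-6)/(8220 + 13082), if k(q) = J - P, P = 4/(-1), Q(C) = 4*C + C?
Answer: -8444091499/21302 ≈ -3.9640e+5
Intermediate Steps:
Q(C) = 5*C
P = -4 (P = 4*(-1) = -4)
J = -5 (J = (5*1)*(-1) = 5*(-1) = -5)
k(q) = -1 (k(q) = -5 - 1*(-4) = -5 + 4 = -1)
-396399 + k(-6)/(8220 + 13082) = -396399 - 1/(8220 + 13082) = -396399 - 1/21302 = -8444091499/21302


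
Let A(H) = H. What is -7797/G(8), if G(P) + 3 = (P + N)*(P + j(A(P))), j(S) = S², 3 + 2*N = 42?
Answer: -2599/659 ≈ -3.9439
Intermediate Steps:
N = 39/2 (N = -3/2 + (½)*42 = -3/2 + 21 = 39/2 ≈ 19.500)
G(P) = -3 + (39/2 + P)*(P + P²) (G(P) = -3 + (P + 39/2)*(P + P²) = -3 + (39/2 + P)*(P + P²))
-7797/G(8) = -7797/(-3 + 8³ + (39/2)*8 + (41/2)*8²) = -7797/(-3 + 512 + 156 + (41/2)*64) = -7797/(-3 + 512 + 156 + 1312) = -7797/1977 = -7797*1/1977 = -2599/659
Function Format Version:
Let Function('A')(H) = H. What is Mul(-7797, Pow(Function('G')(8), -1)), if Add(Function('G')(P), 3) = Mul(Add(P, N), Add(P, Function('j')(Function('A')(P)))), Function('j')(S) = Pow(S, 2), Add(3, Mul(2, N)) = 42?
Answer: Rational(-2599, 659) ≈ -3.9439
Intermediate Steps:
N = Rational(39, 2) (N = Add(Rational(-3, 2), Mul(Rational(1, 2), 42)) = Add(Rational(-3, 2), 21) = Rational(39, 2) ≈ 19.500)
Function('G')(P) = Add(-3, Mul(Add(Rational(39, 2), P), Add(P, Pow(P, 2)))) (Function('G')(P) = Add(-3, Mul(Add(P, Rational(39, 2)), Add(P, Pow(P, 2)))) = Add(-3, Mul(Add(Rational(39, 2), P), Add(P, Pow(P, 2)))))
Mul(-7797, Pow(Function('G')(8), -1)) = Mul(-7797, Pow(Add(-3, Pow(8, 3), Mul(Rational(39, 2), 8), Mul(Rational(41, 2), Pow(8, 2))), -1)) = Mul(-7797, Pow(Add(-3, 512, 156, Mul(Rational(41, 2), 64)), -1)) = Mul(-7797, Pow(Add(-3, 512, 156, 1312), -1)) = Mul(-7797, Pow(1977, -1)) = Mul(-7797, Rational(1, 1977)) = Rational(-2599, 659)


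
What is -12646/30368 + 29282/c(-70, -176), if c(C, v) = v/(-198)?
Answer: 500188801/15184 ≈ 32942.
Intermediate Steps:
c(C, v) = -v/198 (c(C, v) = v*(-1/198) = -v/198)
-12646/30368 + 29282/c(-70, -176) = -12646/30368 + 29282/((-1/198*(-176))) = -12646*1/30368 + 29282/(8/9) = -6323/15184 + 29282*(9/8) = -6323/15184 + 131769/4 = 500188801/15184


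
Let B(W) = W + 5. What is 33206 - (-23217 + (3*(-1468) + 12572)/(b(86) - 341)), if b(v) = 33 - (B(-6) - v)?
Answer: 12477651/221 ≈ 56460.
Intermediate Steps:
B(W) = 5 + W
b(v) = 34 + v (b(v) = 33 - ((5 - 6) - v) = 33 - (-1 - v) = 33 + (1 + v) = 34 + v)
33206 - (-23217 + (3*(-1468) + 12572)/(b(86) - 341)) = 33206 - (-23217 + (3*(-1468) + 12572)/((34 + 86) - 341)) = 33206 - (-23217 + (-4404 + 12572)/(120 - 341)) = 33206 - (-23217 + 8168/(-221)) = 33206 - (-23217 + 8168*(-1/221)) = 33206 - (-23217 - 8168/221) = 33206 - 1*(-5139125/221) = 33206 + 5139125/221 = 12477651/221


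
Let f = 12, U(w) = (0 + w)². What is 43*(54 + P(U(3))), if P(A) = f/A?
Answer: 7138/3 ≈ 2379.3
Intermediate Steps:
U(w) = w²
P(A) = 12/A
43*(54 + P(U(3))) = 43*(54 + 12/(3²)) = 43*(54 + 12/9) = 43*(54 + 12*(⅑)) = 43*(54 + 4/3) = 43*(166/3) = 7138/3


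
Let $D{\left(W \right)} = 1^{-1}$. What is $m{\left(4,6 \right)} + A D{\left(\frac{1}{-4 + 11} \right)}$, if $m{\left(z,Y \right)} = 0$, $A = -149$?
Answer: $-149$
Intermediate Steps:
$D{\left(W \right)} = 1$
$m{\left(4,6 \right)} + A D{\left(\frac{1}{-4 + 11} \right)} = 0 - 149 = -149$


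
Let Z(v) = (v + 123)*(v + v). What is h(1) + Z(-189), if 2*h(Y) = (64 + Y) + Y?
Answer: 24981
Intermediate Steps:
Z(v) = 2*v*(123 + v) (Z(v) = (123 + v)*(2*v) = 2*v*(123 + v))
h(Y) = 32 + Y (h(Y) = ((64 + Y) + Y)/2 = (64 + 2*Y)/2 = 32 + Y)
h(1) + Z(-189) = (32 + 1) + 2*(-189)*(123 - 189) = 33 + 2*(-189)*(-66) = 33 + 24948 = 24981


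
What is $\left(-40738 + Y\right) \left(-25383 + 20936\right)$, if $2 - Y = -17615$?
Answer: $102819087$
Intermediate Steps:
$Y = 17617$ ($Y = 2 - -17615 = 2 + 17615 = 17617$)
$\left(-40738 + Y\right) \left(-25383 + 20936\right) = \left(-40738 + 17617\right) \left(-25383 + 20936\right) = \left(-23121\right) \left(-4447\right) = 102819087$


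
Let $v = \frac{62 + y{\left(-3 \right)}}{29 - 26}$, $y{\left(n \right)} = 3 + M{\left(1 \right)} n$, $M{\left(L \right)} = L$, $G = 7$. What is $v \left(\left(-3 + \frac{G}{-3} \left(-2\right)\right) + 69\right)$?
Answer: $\frac{13144}{9} \approx 1460.4$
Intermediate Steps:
$y{\left(n \right)} = 3 + n$ ($y{\left(n \right)} = 3 + 1 n = 3 + n$)
$v = \frac{62}{3}$ ($v = \frac{62 + \left(3 - 3\right)}{29 - 26} = \frac{62 + 0}{3} = 62 \cdot \frac{1}{3} = \frac{62}{3} \approx 20.667$)
$v \left(\left(-3 + \frac{G}{-3} \left(-2\right)\right) + 69\right) = \frac{62 \left(\left(-3 + \frac{7}{-3} \left(-2\right)\right) + 69\right)}{3} = \frac{62 \left(\left(-3 + 7 \left(- \frac{1}{3}\right) \left(-2\right)\right) + 69\right)}{3} = \frac{62 \left(\left(-3 - - \frac{14}{3}\right) + 69\right)}{3} = \frac{62 \left(\left(-3 + \frac{14}{3}\right) + 69\right)}{3} = \frac{62 \left(\frac{5}{3} + 69\right)}{3} = \frac{62}{3} \cdot \frac{212}{3} = \frac{13144}{9}$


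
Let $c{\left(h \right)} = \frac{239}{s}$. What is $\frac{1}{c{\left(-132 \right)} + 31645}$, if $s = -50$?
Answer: $\frac{50}{1582011} \approx 3.1605 \cdot 10^{-5}$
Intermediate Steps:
$c{\left(h \right)} = - \frac{239}{50}$ ($c{\left(h \right)} = \frac{239}{-50} = 239 \left(- \frac{1}{50}\right) = - \frac{239}{50}$)
$\frac{1}{c{\left(-132 \right)} + 31645} = \frac{1}{- \frac{239}{50} + 31645} = \frac{1}{\frac{1582011}{50}} = \frac{50}{1582011}$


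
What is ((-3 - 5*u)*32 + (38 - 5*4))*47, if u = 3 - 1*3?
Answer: -3666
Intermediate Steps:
u = 0 (u = 3 - 3 = 0)
((-3 - 5*u)*32 + (38 - 5*4))*47 = ((-3 - 5*0)*32 + (38 - 5*4))*47 = ((-3 + 0)*32 + (38 - 1*20))*47 = (-3*32 + (38 - 20))*47 = (-96 + 18)*47 = -78*47 = -3666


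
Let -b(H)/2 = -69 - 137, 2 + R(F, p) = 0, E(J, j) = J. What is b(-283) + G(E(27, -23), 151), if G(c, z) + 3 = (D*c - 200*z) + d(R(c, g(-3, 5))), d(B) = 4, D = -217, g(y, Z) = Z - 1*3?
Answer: -35646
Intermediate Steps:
g(y, Z) = -3 + Z (g(y, Z) = Z - 3 = -3 + Z)
R(F, p) = -2 (R(F, p) = -2 + 0 = -2)
b(H) = 412 (b(H) = -2*(-69 - 137) = -2*(-206) = 412)
G(c, z) = 1 - 217*c - 200*z (G(c, z) = -3 + ((-217*c - 200*z) + 4) = -3 + (4 - 217*c - 200*z) = 1 - 217*c - 200*z)
b(-283) + G(E(27, -23), 151) = 412 + (1 - 217*27 - 200*151) = 412 + (1 - 5859 - 30200) = 412 - 36058 = -35646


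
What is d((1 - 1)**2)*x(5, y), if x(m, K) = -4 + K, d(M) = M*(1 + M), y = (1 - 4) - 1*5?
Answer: 0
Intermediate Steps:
y = -8 (y = -3 - 5 = -8)
d((1 - 1)**2)*x(5, y) = ((1 - 1)**2*(1 + (1 - 1)**2))*(-4 - 8) = (0**2*(1 + 0**2))*(-12) = (0*(1 + 0))*(-12) = (0*1)*(-12) = 0*(-12) = 0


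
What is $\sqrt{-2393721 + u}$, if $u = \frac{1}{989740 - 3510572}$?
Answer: $\frac{i \sqrt{59418457178861431}}{157552} \approx 1547.2 i$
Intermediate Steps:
$u = - \frac{1}{2520832}$ ($u = \frac{1}{-2520832} = - \frac{1}{2520832} \approx -3.9669 \cdot 10^{-7}$)
$\sqrt{-2393721 + u} = \sqrt{-2393721 - \frac{1}{2520832}} = \sqrt{- \frac{6034168495873}{2520832}} = \frac{i \sqrt{59418457178861431}}{157552}$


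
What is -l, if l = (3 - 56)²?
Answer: -2809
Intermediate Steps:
l = 2809 (l = (-53)² = 2809)
-l = -1*2809 = -2809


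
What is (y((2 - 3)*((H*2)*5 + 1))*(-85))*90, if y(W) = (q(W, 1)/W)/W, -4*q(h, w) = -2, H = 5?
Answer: -25/17 ≈ -1.4706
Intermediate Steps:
q(h, w) = ½ (q(h, w) = -¼*(-2) = ½)
y(W) = 1/(2*W²) (y(W) = (1/(2*W))/W = 1/(2*W²))
(y((2 - 3)*((H*2)*5 + 1))*(-85))*90 = ((1/(2*((2 - 3)*((5*2)*5 + 1))²))*(-85))*90 = ((1/(2*(-(10*5 + 1))²))*(-85))*90 = ((1/(2*(-(50 + 1))²))*(-85))*90 = ((1/(2*(-1*51)²))*(-85))*90 = (((½)/(-51)²)*(-85))*90 = (((½)*(1/2601))*(-85))*90 = ((1/5202)*(-85))*90 = -5/306*90 = -25/17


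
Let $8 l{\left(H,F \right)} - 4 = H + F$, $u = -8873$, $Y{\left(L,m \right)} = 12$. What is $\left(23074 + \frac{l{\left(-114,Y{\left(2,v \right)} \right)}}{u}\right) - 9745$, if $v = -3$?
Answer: $\frac{473072917}{35492} \approx 13329.0$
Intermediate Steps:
$l{\left(H,F \right)} = \frac{1}{2} + \frac{F}{8} + \frac{H}{8}$ ($l{\left(H,F \right)} = \frac{1}{2} + \frac{H + F}{8} = \frac{1}{2} + \frac{F + H}{8} = \frac{1}{2} + \left(\frac{F}{8} + \frac{H}{8}\right) = \frac{1}{2} + \frac{F}{8} + \frac{H}{8}$)
$\left(23074 + \frac{l{\left(-114,Y{\left(2,v \right)} \right)}}{u}\right) - 9745 = \left(23074 + \frac{\frac{1}{2} + \frac{1}{8} \cdot 12 + \frac{1}{8} \left(-114\right)}{-8873}\right) - 9745 = \left(23074 + \left(\frac{1}{2} + \frac{3}{2} - \frac{57}{4}\right) \left(- \frac{1}{8873}\right)\right) - 9745 = \left(23074 - - \frac{49}{35492}\right) - 9745 = \left(23074 + \frac{49}{35492}\right) - 9745 = \frac{818942457}{35492} - 9745 = \frac{473072917}{35492}$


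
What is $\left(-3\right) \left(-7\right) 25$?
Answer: $525$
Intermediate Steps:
$\left(-3\right) \left(-7\right) 25 = 21 \cdot 25 = 525$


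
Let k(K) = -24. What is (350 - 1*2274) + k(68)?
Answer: -1948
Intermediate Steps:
(350 - 1*2274) + k(68) = (350 - 1*2274) - 24 = (350 - 2274) - 24 = -1924 - 24 = -1948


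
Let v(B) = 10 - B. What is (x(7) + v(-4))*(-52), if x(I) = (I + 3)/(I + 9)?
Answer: -1521/2 ≈ -760.50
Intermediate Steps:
x(I) = (3 + I)/(9 + I)
(x(7) + v(-4))*(-52) = ((3 + 7)/(9 + 7) + (10 - 1*(-4)))*(-52) = (10/16 + (10 + 4))*(-52) = ((1/16)*10 + 14)*(-52) = (5/8 + 14)*(-52) = (117/8)*(-52) = -1521/2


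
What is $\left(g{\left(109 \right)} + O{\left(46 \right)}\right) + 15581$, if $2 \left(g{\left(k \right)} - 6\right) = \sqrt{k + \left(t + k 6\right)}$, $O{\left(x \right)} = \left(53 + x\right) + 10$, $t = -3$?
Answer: $15696 + \sqrt{190} \approx 15710.0$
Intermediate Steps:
$O{\left(x \right)} = 63 + x$
$g{\left(k \right)} = 6 + \frac{\sqrt{-3 + 7 k}}{2}$ ($g{\left(k \right)} = 6 + \frac{\sqrt{k + \left(-3 + k 6\right)}}{2} = 6 + \frac{\sqrt{k + \left(-3 + 6 k\right)}}{2} = 6 + \frac{\sqrt{-3 + 7 k}}{2}$)
$\left(g{\left(109 \right)} + O{\left(46 \right)}\right) + 15581 = \left(\left(6 + \frac{\sqrt{-3 + 7 \cdot 109}}{2}\right) + \left(63 + 46\right)\right) + 15581 = \left(\left(6 + \frac{\sqrt{-3 + 763}}{2}\right) + 109\right) + 15581 = \left(\left(6 + \frac{\sqrt{760}}{2}\right) + 109\right) + 15581 = \left(\left(6 + \frac{2 \sqrt{190}}{2}\right) + 109\right) + 15581 = \left(\left(6 + \sqrt{190}\right) + 109\right) + 15581 = \left(115 + \sqrt{190}\right) + 15581 = 15696 + \sqrt{190}$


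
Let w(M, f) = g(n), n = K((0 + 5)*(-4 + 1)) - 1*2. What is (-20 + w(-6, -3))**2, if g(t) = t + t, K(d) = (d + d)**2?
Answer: 3154176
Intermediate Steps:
K(d) = 4*d**2 (K(d) = (2*d)**2 = 4*d**2)
n = 898 (n = 4*((0 + 5)*(-4 + 1))**2 - 1*2 = 4*(5*(-3))**2 - 2 = 4*(-15)**2 - 2 = 4*225 - 2 = 900 - 2 = 898)
g(t) = 2*t
w(M, f) = 1796 (w(M, f) = 2*898 = 1796)
(-20 + w(-6, -3))**2 = (-20 + 1796)**2 = 1776**2 = 3154176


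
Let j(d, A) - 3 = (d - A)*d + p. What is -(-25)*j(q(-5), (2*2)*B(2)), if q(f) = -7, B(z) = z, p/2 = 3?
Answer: 2850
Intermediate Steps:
p = 6 (p = 2*3 = 6)
j(d, A) = 9 + d*(d - A) (j(d, A) = 3 + ((d - A)*d + 6) = 3 + (d*(d - A) + 6) = 3 + (6 + d*(d - A)) = 9 + d*(d - A))
-(-25)*j(q(-5), (2*2)*B(2)) = -(-25)*(9 + (-7)**2 - 1*(2*2)*2*(-7)) = -(-25)*(9 + 49 - 1*4*2*(-7)) = -(-25)*(9 + 49 - 1*8*(-7)) = -(-25)*(9 + 49 + 56) = -(-25)*114 = -1*(-2850) = 2850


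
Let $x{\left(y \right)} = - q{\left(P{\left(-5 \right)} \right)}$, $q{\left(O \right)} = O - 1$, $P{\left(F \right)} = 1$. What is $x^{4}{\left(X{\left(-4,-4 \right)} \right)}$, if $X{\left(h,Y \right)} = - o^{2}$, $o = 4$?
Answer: $0$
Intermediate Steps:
$X{\left(h,Y \right)} = -16$ ($X{\left(h,Y \right)} = - 4^{2} = \left(-1\right) 16 = -16$)
$q{\left(O \right)} = -1 + O$ ($q{\left(O \right)} = O - 1 = -1 + O$)
$x{\left(y \right)} = 0$ ($x{\left(y \right)} = - (-1 + 1) = \left(-1\right) 0 = 0$)
$x^{4}{\left(X{\left(-4,-4 \right)} \right)} = 0^{4} = 0$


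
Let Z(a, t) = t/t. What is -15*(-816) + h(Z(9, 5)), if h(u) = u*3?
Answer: 12243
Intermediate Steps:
Z(a, t) = 1
h(u) = 3*u
-15*(-816) + h(Z(9, 5)) = -15*(-816) + 3*1 = 12240 + 3 = 12243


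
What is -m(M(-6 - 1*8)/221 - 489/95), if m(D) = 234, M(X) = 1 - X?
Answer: -234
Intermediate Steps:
-m(M(-6 - 1*8)/221 - 489/95) = -1*234 = -234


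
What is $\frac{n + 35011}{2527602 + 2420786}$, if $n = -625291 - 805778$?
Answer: $- \frac{698029}{2474194} \approx -0.28212$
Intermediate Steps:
$n = -1431069$ ($n = -625291 - 805778 = -1431069$)
$\frac{n + 35011}{2527602 + 2420786} = \frac{-1431069 + 35011}{2527602 + 2420786} = - \frac{1396058}{4948388} = \left(-1396058\right) \frac{1}{4948388} = - \frac{698029}{2474194}$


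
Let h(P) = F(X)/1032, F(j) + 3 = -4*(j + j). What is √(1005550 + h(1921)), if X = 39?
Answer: √29748182170/172 ≈ 1002.8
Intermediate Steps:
F(j) = -3 - 8*j (F(j) = -3 - 4*(j + j) = -3 - 8*j)
h(P) = -105/344 (h(P) = (-3 - 8*39)/1032 = (-3 - 312)*(1/1032) = -315*1/1032 = -105/344)
√(1005550 + h(1921)) = √(1005550 - 105/344) = √(345909095/344) = √29748182170/172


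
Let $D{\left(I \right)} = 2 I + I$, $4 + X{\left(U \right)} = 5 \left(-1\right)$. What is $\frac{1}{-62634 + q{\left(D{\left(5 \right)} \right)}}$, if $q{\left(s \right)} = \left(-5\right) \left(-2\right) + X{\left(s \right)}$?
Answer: $- \frac{1}{62633} \approx -1.5966 \cdot 10^{-5}$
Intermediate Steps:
$X{\left(U \right)} = -9$ ($X{\left(U \right)} = -4 + 5 \left(-1\right) = -4 - 5 = -9$)
$D{\left(I \right)} = 3 I$
$q{\left(s \right)} = 1$ ($q{\left(s \right)} = \left(-5\right) \left(-2\right) - 9 = 10 - 9 = 1$)
$\frac{1}{-62634 + q{\left(D{\left(5 \right)} \right)}} = \frac{1}{-62634 + 1} = \frac{1}{-62633} = - \frac{1}{62633}$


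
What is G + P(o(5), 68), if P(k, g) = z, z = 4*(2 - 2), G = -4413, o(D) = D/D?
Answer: -4413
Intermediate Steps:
o(D) = 1
z = 0 (z = 4*0 = 0)
P(k, g) = 0
G + P(o(5), 68) = -4413 + 0 = -4413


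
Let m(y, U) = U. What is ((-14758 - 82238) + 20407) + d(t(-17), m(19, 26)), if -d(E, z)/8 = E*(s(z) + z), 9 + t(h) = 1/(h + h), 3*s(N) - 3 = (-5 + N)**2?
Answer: -1088341/17 ≈ -64020.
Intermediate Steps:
s(N) = 1 + (-5 + N)**2/3
t(h) = -9 + 1/(2*h) (t(h) = -9 + 1/(h + h) = -9 + 1/(2*h))
d(E, z) = -8*E*(1 + z + (-5 + z)**2/3) (d(E, z) = -8*E*((1 + (-5 + z)**2/3) + z) = -8*E*(1 + z + (-5 + z)**2/3))
((-14758 - 82238) + 20407) + d(t(-17), m(19, 26)) = ((-14758 - 82238) + 20407) + 8*(-9 + (1/2)/(-17))*(-28 - 1*26**2 + 7*26)/3 = (-96996 + 20407) + 8*(-9 + (1/2)*(-1/17))*(-28 - 1*676 + 182)/3 = -76589 + 8*(-9 - 1/34)*(-28 - 676 + 182)/3 = -76589 + (8/3)*(-307/34)*(-522) = -76589 + 213672/17 = -1088341/17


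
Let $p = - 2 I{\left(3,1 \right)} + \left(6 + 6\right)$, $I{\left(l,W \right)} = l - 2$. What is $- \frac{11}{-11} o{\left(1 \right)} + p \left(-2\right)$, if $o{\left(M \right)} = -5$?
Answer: $-25$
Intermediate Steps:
$I{\left(l,W \right)} = -2 + l$
$p = 10$ ($p = - 2 \left(-2 + 3\right) + \left(6 + 6\right) = \left(-2\right) 1 + 12 = -2 + 12 = 10$)
$- \frac{11}{-11} o{\left(1 \right)} + p \left(-2\right) = - \frac{11}{-11} \left(-5\right) + 10 \left(-2\right) = \left(-11\right) \left(- \frac{1}{11}\right) \left(-5\right) - 20 = 1 \left(-5\right) - 20 = -5 - 20 = -25$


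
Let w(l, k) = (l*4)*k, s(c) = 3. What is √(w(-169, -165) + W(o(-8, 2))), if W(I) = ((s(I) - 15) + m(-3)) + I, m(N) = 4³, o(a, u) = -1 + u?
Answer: √111593 ≈ 334.06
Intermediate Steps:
w(l, k) = 4*k*l (w(l, k) = (4*l)*k = 4*k*l)
m(N) = 64
W(I) = 52 + I (W(I) = ((3 - 15) + 64) + I = (-12 + 64) + I = 52 + I)
√(w(-169, -165) + W(o(-8, 2))) = √(4*(-165)*(-169) + (52 + (-1 + 2))) = √(111540 + (52 + 1)) = √(111540 + 53) = √111593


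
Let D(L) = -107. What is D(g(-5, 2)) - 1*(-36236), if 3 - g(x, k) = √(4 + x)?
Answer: 36129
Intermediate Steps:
g(x, k) = 3 - √(4 + x)
D(g(-5, 2)) - 1*(-36236) = -107 - 1*(-36236) = -107 + 36236 = 36129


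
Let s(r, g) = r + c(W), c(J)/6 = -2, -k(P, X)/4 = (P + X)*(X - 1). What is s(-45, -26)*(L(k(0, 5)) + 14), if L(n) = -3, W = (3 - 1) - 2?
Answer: -627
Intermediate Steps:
k(P, X) = -4*(-1 + X)*(P + X) (k(P, X) = -4*(P + X)*(X - 1) = -4*(P + X)*(-1 + X) = -4*(-1 + X)*(P + X))
W = 0 (W = 2 - 2 = 0)
c(J) = -12 (c(J) = 6*(-2) = -12)
s(r, g) = -12 + r (s(r, g) = r - 12 = -12 + r)
s(-45, -26)*(L(k(0, 5)) + 14) = (-12 - 45)*(-3 + 14) = -57*11 = -627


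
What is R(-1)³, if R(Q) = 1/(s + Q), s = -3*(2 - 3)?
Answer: ⅛ ≈ 0.12500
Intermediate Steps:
s = 3 (s = -3*(-1) = 3)
R(Q) = 1/(3 + Q)
R(-1)³ = (1/(3 - 1))³ = (1/2)³ = (½)³ = ⅛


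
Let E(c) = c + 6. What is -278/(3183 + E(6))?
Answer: -278/3195 ≈ -0.087011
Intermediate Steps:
E(c) = 6 + c
-278/(3183 + E(6)) = -278/(3183 + (6 + 6)) = -278/(3183 + 12) = -278/3195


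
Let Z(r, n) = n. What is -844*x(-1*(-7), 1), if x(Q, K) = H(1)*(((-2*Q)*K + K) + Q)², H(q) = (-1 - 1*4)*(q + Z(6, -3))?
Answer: -303840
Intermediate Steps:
H(q) = 15 - 5*q (H(q) = (-1 - 1*4)*(q - 3) = (-1 - 4)*(-3 + q) = -5*(-3 + q) = 15 - 5*q)
x(Q, K) = 10*(K + Q - 2*K*Q)² (x(Q, K) = (15 - 5*1)*(((-2*Q)*K + K) + Q)² = (15 - 5)*((-2*K*Q + K) + Q)² = 10*((K - 2*K*Q) + Q)² = 10*(K + Q - 2*K*Q)²)
-844*x(-1*(-7), 1) = -8440*(1 - 1*(-7) - 2*1*(-1*(-7)))² = -8440*(1 + 7 - 2*1*7)² = -8440*(1 + 7 - 14)² = -8440*(-6)² = -8440*36 = -844*360 = -303840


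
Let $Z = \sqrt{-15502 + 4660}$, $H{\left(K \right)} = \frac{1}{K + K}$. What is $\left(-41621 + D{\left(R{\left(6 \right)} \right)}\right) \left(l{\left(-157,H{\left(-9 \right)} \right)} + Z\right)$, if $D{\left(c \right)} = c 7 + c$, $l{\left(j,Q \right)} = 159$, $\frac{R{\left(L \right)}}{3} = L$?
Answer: $-6594843 - 41477 i \sqrt{10842} \approx -6.5948 \cdot 10^{6} - 4.3188 \cdot 10^{6} i$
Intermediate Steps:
$R{\left(L \right)} = 3 L$
$H{\left(K \right)} = \frac{1}{2 K}$
$D{\left(c \right)} = 8 c$ ($D{\left(c \right)} = 7 c + c = 8 c$)
$Z = i \sqrt{10842}$ ($Z = \sqrt{-10842} = i \sqrt{10842} \approx 104.12 i$)
$\left(-41621 + D{\left(R{\left(6 \right)} \right)}\right) \left(l{\left(-157,H{\left(-9 \right)} \right)} + Z\right) = \left(-41621 + 8 \cdot 3 \cdot 6\right) \left(159 + i \sqrt{10842}\right) = \left(-41621 + 8 \cdot 18\right) \left(159 + i \sqrt{10842}\right) = \left(-41621 + 144\right) \left(159 + i \sqrt{10842}\right) = - 41477 \left(159 + i \sqrt{10842}\right) = -6594843 - 41477 i \sqrt{10842}$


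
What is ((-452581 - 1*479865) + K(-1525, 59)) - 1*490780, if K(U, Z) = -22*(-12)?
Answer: -1422962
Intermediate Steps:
K(U, Z) = 264
((-452581 - 1*479865) + K(-1525, 59)) - 1*490780 = ((-452581 - 1*479865) + 264) - 1*490780 = ((-452581 - 479865) + 264) - 490780 = (-932446 + 264) - 490780 = -932182 - 490780 = -1422962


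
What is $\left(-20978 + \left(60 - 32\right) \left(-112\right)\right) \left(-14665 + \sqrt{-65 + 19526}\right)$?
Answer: $353631810 - 24114 \sqrt{19461} \approx 3.5027 \cdot 10^{8}$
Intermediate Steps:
$\left(-20978 + \left(60 - 32\right) \left(-112\right)\right) \left(-14665 + \sqrt{-65 + 19526}\right) = \left(-20978 + 28 \left(-112\right)\right) \left(-14665 + \sqrt{19461}\right) = \left(-20978 - 3136\right) \left(-14665 + \sqrt{19461}\right) = - 24114 \left(-14665 + \sqrt{19461}\right) = 353631810 - 24114 \sqrt{19461}$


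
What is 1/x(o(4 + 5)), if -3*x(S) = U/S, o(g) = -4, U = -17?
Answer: -12/17 ≈ -0.70588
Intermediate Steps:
x(S) = 17/(3*S) (x(S) = -(-17)/(3*S) = 17/(3*S))
1/x(o(4 + 5)) = 1/((17/3)/(-4)) = 1/((17/3)*(-1/4)) = 1/(-17/12) = -12/17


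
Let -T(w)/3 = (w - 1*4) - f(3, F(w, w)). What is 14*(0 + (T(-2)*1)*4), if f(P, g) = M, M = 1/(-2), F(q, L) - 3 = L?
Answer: 924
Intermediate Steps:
F(q, L) = 3 + L
M = -1/2 ≈ -0.50000
f(P, g) = -1/2
T(w) = 21/2 - 3*w (T(w) = -3*((w - 1*4) - 1*(-1/2)) = -3*((w - 4) + 1/2) = -3*((-4 + w) + 1/2) = -3*(-7/2 + w) = 21/2 - 3*w)
14*(0 + (T(-2)*1)*4) = 14*(0 + ((21/2 - 3*(-2))*1)*4) = 14*(0 + ((21/2 + 6)*1)*4) = 14*(0 + ((33/2)*1)*4) = 14*(0 + (33/2)*4) = 14*(0 + 66) = 14*66 = 924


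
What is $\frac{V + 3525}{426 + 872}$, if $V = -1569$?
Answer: $\frac{978}{649} \approx 1.5069$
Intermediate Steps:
$\frac{V + 3525}{426 + 872} = \frac{-1569 + 3525}{426 + 872} = \frac{1956}{1298} = 1956 \cdot \frac{1}{1298} = \frac{978}{649}$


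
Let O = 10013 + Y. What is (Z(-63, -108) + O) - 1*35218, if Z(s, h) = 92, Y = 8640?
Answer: -16473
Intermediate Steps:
O = 18653 (O = 10013 + 8640 = 18653)
(Z(-63, -108) + O) - 1*35218 = (92 + 18653) - 1*35218 = 18745 - 35218 = -16473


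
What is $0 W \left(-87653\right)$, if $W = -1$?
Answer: $0$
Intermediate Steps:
$0 W \left(-87653\right) = 0 \left(-1\right) \left(-87653\right) = 0 \left(-87653\right) = 0$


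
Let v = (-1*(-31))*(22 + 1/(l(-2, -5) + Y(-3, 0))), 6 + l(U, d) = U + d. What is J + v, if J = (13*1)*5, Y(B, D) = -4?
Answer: 12668/17 ≈ 745.18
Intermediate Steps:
J = 65 (J = 13*5 = 65)
l(U, d) = -6 + U + d (l(U, d) = -6 + (U + d) = -6 + U + d)
v = 11563/17 (v = (-1*(-31))*(22 + 1/((-6 - 2 - 5) - 4)) = 31*(22 + 1/(-13 - 4)) = 31*(22 + 1/(-17)) = 31*(22 - 1/17) = 31*(373/17) = 11563/17 ≈ 680.18)
J + v = 65 + 11563/17 = 12668/17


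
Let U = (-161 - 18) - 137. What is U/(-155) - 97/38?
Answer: -3027/5890 ≈ -0.51392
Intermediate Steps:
U = -316 (U = -179 - 137 = -316)
U/(-155) - 97/38 = -316/(-155) - 97/38 = -316*(-1/155) - 97*1/38 = 316/155 - 97/38 = -3027/5890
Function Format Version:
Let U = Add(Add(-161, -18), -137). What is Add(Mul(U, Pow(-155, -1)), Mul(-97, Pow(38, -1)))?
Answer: Rational(-3027, 5890) ≈ -0.51392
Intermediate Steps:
U = -316 (U = Add(-179, -137) = -316)
Add(Mul(U, Pow(-155, -1)), Mul(-97, Pow(38, -1))) = Add(Mul(-316, Pow(-155, -1)), Mul(-97, Pow(38, -1))) = Add(Mul(-316, Rational(-1, 155)), Mul(-97, Rational(1, 38))) = Add(Rational(316, 155), Rational(-97, 38)) = Rational(-3027, 5890)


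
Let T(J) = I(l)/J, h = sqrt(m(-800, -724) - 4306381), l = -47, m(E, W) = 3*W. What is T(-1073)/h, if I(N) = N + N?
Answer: -94*I*sqrt(4308553)/4623077369 ≈ -4.2205e-5*I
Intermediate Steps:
I(N) = 2*N
h = I*sqrt(4308553) (h = sqrt(3*(-724) - 4306381) = sqrt(-2172 - 4306381) = sqrt(-4308553) = I*sqrt(4308553) ≈ 2075.7*I)
T(J) = -94/J (T(J) = (2*(-47))/J = -94/J)
T(-1073)/h = (-94/(-1073))/((I*sqrt(4308553))) = (-94*(-1/1073))*(-I*sqrt(4308553)/4308553) = 94*(-I*sqrt(4308553)/4308553)/1073 = -94*I*sqrt(4308553)/4623077369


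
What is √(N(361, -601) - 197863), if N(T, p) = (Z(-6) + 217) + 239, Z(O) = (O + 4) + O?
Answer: 3*I*√21935 ≈ 444.31*I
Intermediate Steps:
Z(O) = 4 + 2*O (Z(O) = (4 + O) + O = 4 + 2*O)
N(T, p) = 448 (N(T, p) = ((4 + 2*(-6)) + 217) + 239 = ((4 - 12) + 217) + 239 = (-8 + 217) + 239 = 209 + 239 = 448)
√(N(361, -601) - 197863) = √(448 - 197863) = √(-197415) = 3*I*√21935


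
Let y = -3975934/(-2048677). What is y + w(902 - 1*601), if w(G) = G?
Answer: 620627711/2048677 ≈ 302.94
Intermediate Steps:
y = 3975934/2048677 (y = -3975934*(-1/2048677) = 3975934/2048677 ≈ 1.9407)
y + w(902 - 1*601) = 3975934/2048677 + (902 - 1*601) = 3975934/2048677 + (902 - 601) = 3975934/2048677 + 301 = 620627711/2048677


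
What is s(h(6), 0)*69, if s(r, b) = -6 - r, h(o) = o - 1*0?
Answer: -828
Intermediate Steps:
h(o) = o (h(o) = o + 0 = o)
s(h(6), 0)*69 = (-6 - 1*6)*69 = (-6 - 6)*69 = -12*69 = -828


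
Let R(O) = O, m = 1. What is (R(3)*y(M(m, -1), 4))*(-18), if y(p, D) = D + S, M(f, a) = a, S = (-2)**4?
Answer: -1080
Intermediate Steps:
S = 16
y(p, D) = 16 + D (y(p, D) = D + 16 = 16 + D)
(R(3)*y(M(m, -1), 4))*(-18) = (3*(16 + 4))*(-18) = (3*20)*(-18) = 60*(-18) = -1080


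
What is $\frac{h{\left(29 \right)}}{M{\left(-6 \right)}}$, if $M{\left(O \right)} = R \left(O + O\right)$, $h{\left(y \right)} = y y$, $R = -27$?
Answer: $\frac{841}{324} \approx 2.5957$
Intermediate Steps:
$h{\left(y \right)} = y^{2}$
$M{\left(O \right)} = - 54 O$ ($M{\left(O \right)} = - 27 \left(O + O\right) = - 27 \cdot 2 O = - 54 O$)
$\frac{h{\left(29 \right)}}{M{\left(-6 \right)}} = \frac{29^{2}}{\left(-54\right) \left(-6\right)} = \frac{841}{324}$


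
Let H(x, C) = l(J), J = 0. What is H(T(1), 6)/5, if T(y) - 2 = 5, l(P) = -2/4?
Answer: -⅒ ≈ -0.10000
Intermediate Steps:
l(P) = -½ (l(P) = -2*¼ = -½)
T(y) = 7 (T(y) = 2 + 5 = 7)
H(x, C) = -½
H(T(1), 6)/5 = -½/5 = -½*⅕ = -⅒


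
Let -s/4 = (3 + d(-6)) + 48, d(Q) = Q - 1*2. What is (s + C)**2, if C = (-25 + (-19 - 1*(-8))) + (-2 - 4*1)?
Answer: 45796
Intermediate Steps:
d(Q) = -2 + Q (d(Q) = Q - 2 = -2 + Q)
C = -42 (C = (-25 + (-19 + 8)) + (-2 - 4) = (-25 - 11) - 6 = -36 - 6 = -42)
s = -172 (s = -4*((3 + (-2 - 6)) + 48) = -4*((3 - 8) + 48) = -4*(-5 + 48) = -4*43 = -172)
(s + C)**2 = (-172 - 42)**2 = (-214)**2 = 45796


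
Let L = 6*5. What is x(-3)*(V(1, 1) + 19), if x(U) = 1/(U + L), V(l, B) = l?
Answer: 20/27 ≈ 0.74074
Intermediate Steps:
L = 30
x(U) = 1/(30 + U) (x(U) = 1/(U + 30) = 1/(30 + U))
x(-3)*(V(1, 1) + 19) = (1 + 19)/(30 - 3) = 20/27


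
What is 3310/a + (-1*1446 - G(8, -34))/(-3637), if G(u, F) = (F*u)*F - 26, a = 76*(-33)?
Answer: 7358437/4560798 ≈ 1.6134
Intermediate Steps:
a = -2508
G(u, F) = -26 + u*F**2 (G(u, F) = u*F**2 - 26 = -26 + u*F**2)
3310/a + (-1*1446 - G(8, -34))/(-3637) = 3310/(-2508) + (-1*1446 - (-26 + 8*(-34)**2))/(-3637) = 3310*(-1/2508) + (-1446 - (-26 + 8*1156))*(-1/3637) = -1655/1254 + (-1446 - (-26 + 9248))*(-1/3637) = -1655/1254 + (-1446 - 1*9222)*(-1/3637) = -1655/1254 + (-1446 - 9222)*(-1/3637) = -1655/1254 - 10668*(-1/3637) = -1655/1254 + 10668/3637 = 7358437/4560798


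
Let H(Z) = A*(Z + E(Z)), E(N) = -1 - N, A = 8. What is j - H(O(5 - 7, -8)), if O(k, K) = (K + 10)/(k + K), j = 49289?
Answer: 49297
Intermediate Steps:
O(k, K) = (10 + K)/(K + k)
H(Z) = -8 (H(Z) = 8*(Z + (-1 - Z)) = 8*(-1) = -8)
j - H(O(5 - 7, -8)) = 49289 - 1*(-8) = 49289 + 8 = 49297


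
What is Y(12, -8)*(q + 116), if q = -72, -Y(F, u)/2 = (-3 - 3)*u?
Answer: -4224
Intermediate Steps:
Y(F, u) = 12*u (Y(F, u) = -2*(-3 - 3)*u = -(-12)*u = 12*u)
Y(12, -8)*(q + 116) = (12*(-8))*(-72 + 116) = -96*44 = -4224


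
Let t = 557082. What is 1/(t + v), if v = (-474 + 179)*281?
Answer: 1/474187 ≈ 2.1089e-6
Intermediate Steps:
v = -82895 (v = -295*281 = -82895)
1/(t + v) = 1/(557082 - 82895) = 1/474187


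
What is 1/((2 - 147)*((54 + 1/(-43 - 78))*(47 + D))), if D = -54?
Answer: 121/6630995 ≈ 1.8248e-5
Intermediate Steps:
1/((2 - 147)*((54 + 1/(-43 - 78))*(47 + D))) = 1/((2 - 147)*((54 + 1/(-43 - 78))*(47 - 54))) = 1/(-145*(54 + 1/(-121))*(-7)) = 1/(-145*(54 - 1/121)*(-7)) = 1/(-947285*(-7)/121) = 1/(-145*(-45731/121)) = 1/(6630995/121) = 121/6630995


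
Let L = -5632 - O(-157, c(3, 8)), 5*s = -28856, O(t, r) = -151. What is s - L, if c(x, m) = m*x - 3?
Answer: -1451/5 ≈ -290.20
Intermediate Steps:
c(x, m) = -3 + m*x
s = -28856/5 (s = (⅕)*(-28856) = -28856/5 ≈ -5771.2)
L = -5481 (L = -5632 - 1*(-151) = -5632 + 151 = -5481)
s - L = -28856/5 - 1*(-5481) = -28856/5 + 5481 = -1451/5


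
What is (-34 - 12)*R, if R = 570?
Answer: -26220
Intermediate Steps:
(-34 - 12)*R = (-34 - 12)*570 = -46*570 = -26220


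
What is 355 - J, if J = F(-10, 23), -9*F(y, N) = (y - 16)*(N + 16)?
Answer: 727/3 ≈ 242.33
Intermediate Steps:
F(y, N) = -(-16 + y)*(16 + N)/9 (F(y, N) = -(y - 16)*(N + 16)/9 = -(-16 + y)*(16 + N)/9)
J = 338/3 (J = 256/9 - 16/9*(-10) + (16/9)*23 - 1/9*23*(-10) = 256/9 + 160/9 + 368/9 + 230/9 = 338/3 ≈ 112.67)
355 - J = 355 - 1*338/3 = 355 - 338/3 = 727/3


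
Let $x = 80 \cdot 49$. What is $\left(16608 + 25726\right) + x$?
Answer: $46254$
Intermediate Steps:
$x = 3920$
$\left(16608 + 25726\right) + x = \left(16608 + 25726\right) + 3920 = 42334 + 3920 = 46254$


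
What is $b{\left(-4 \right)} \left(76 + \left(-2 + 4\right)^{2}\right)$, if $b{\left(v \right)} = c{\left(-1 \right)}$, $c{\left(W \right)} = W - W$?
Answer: $0$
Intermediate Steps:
$c{\left(W \right)} = 0$
$b{\left(v \right)} = 0$
$b{\left(-4 \right)} \left(76 + \left(-2 + 4\right)^{2}\right) = 0 \left(76 + \left(-2 + 4\right)^{2}\right) = 0 \left(76 + 2^{2}\right) = 0 \left(76 + 4\right) = 0 \cdot 80 = 0$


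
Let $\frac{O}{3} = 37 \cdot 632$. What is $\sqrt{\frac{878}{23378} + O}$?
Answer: $\frac{\sqrt{9585063775063}}{11689} \approx 264.86$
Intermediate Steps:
$O = 70152$ ($O = 3 \cdot 37 \cdot 632 = 3 \cdot 23384 = 70152$)
$\sqrt{\frac{878}{23378} + O} = \sqrt{\frac{878}{23378} + 70152} = \sqrt{878 \cdot \frac{1}{23378} + 70152} = \sqrt{\frac{439}{11689} + 70152} = \sqrt{\frac{820007167}{11689}} = \frac{\sqrt{9585063775063}}{11689}$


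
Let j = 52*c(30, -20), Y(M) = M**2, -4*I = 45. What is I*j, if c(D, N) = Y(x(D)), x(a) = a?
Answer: -526500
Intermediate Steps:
I = -45/4 (I = -1/4*45 = -45/4 ≈ -11.250)
c(D, N) = D**2
j = 46800 (j = 52*30**2 = 52*900 = 46800)
I*j = -45/4*46800 = -526500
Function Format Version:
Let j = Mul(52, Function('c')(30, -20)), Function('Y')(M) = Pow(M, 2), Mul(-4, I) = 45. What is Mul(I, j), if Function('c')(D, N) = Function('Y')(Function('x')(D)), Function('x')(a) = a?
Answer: -526500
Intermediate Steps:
I = Rational(-45, 4) (I = Mul(Rational(-1, 4), 45) = Rational(-45, 4) ≈ -11.250)
Function('c')(D, N) = Pow(D, 2)
j = 46800 (j = Mul(52, Pow(30, 2)) = Mul(52, 900) = 46800)
Mul(I, j) = Mul(Rational(-45, 4), 46800) = -526500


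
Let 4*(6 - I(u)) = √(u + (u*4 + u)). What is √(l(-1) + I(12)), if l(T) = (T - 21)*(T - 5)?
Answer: √(552 - 6*√2)/2 ≈ 11.657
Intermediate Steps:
l(T) = (-21 + T)*(-5 + T)
I(u) = 6 - √6*√u/4 (I(u) = 6 - √(u + (u*4 + u))/4 = 6 - √(u + (4*u + u))/4 = 6 - √(u + 5*u)/4 = 6 - √6*√u/4)
√(l(-1) + I(12)) = √((105 + (-1)² - 26*(-1)) + (6 - √6*√12/4)) = √((105 + 1 + 26) + (6 - √6*2*√3/4)) = √(132 + (6 - 3*√2/2)) = √(138 - 3*√2/2)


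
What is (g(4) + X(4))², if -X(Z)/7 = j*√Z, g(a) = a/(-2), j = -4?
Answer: 2916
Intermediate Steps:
g(a) = -a/2 (g(a) = a*(-½) = -a/2)
X(Z) = 28*√Z (X(Z) = -(-28)*√Z = 28*√Z)
(g(4) + X(4))² = (-½*4 + 28*√4)² = (-2 + 28*2)² = (-2 + 56)² = 54² = 2916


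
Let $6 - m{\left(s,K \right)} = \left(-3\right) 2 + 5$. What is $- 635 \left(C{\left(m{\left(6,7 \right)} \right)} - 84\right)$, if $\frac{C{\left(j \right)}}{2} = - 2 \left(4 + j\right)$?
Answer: $81280$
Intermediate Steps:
$m{\left(s,K \right)} = 7$ ($m{\left(s,K \right)} = 6 - \left(\left(-3\right) 2 + 5\right) = 6 - \left(-6 + 5\right) = 6 - -1 = 6 + 1 = 7$)
$C{\left(j \right)} = -16 - 4 j$ ($C{\left(j \right)} = 2 \left(- 2 \left(4 + j\right)\right) = 2 \left(-8 - 2 j\right) = -16 - 4 j$)
$- 635 \left(C{\left(m{\left(6,7 \right)} \right)} - 84\right) = - 635 \left(\left(-16 - 28\right) - 84\right) = - 635 \left(-44 - 84\right) = \left(-635\right) \left(-128\right) = 81280$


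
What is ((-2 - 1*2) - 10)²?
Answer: 196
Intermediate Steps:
((-2 - 1*2) - 10)² = ((-2 - 2) - 10)² = (-4 - 10)² = (-14)² = 196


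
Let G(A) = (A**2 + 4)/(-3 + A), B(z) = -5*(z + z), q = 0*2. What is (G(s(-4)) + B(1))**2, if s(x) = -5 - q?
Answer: 11881/64 ≈ 185.64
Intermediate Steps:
q = 0
B(z) = -10*z
s(x) = -5 (s(x) = -5 - 1*0 = -5 + 0 = -5)
G(A) = (4 + A**2)/(-3 + A)
(G(s(-4)) + B(1))**2 = ((4 + (-5)**2)/(-3 - 5) - 10*1)**2 = ((4 + 25)/(-8) - 10)**2 = (-1/8*29 - 10)**2 = (-29/8 - 10)**2 = (-109/8)**2 = 11881/64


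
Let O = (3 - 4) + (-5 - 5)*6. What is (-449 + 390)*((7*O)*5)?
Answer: 125965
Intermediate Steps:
O = -61 (O = -1 - 10*6 = -1 - 60 = -61)
(-449 + 390)*((7*O)*5) = (-449 + 390)*((7*(-61))*5) = -(-25193)*5 = -59*(-2135) = 125965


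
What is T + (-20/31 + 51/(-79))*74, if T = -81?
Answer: -432283/2449 ≈ -176.51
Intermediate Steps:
T + (-20/31 + 51/(-79))*74 = -81 + (-20/31 + 51/(-79))*74 = -81 + (-20*1/31 + 51*(-1/79))*74 = -81 + (-20/31 - 51/79)*74 = -81 - 3161/2449*74 = -81 - 233914/2449 = -432283/2449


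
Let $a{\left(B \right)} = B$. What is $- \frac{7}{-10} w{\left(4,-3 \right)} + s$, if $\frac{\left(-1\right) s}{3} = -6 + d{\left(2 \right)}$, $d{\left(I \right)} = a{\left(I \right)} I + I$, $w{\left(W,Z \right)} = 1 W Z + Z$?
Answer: $- \frac{21}{2} \approx -10.5$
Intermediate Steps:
$w{\left(W,Z \right)} = Z + W Z$ ($w{\left(W,Z \right)} = W Z + Z = Z + W Z$)
$d{\left(I \right)} = I + I^{2}$ ($d{\left(I \right)} = I I + I = I^{2} + I = I + I^{2}$)
$s = 0$ ($s = - 3 \left(-6 + 2 \left(1 + 2\right)\right) = - 3 \left(-6 + 2 \cdot 3\right) = - 3 \left(-6 + 6\right) = \left(-3\right) 0 = 0$)
$- \frac{7}{-10} w{\left(4,-3 \right)} + s = - \frac{7}{-10} \left(- 3 \left(1 + 4\right)\right) + 0 = \left(-7\right) \left(- \frac{1}{10}\right) \left(\left(-3\right) 5\right) + 0 = \frac{7}{10} \left(-15\right) + 0 = - \frac{21}{2} + 0 = - \frac{21}{2}$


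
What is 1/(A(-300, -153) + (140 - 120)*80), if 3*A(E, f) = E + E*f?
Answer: 1/16800 ≈ 5.9524e-5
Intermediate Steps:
A(E, f) = E/3 + E*f/3 (A(E, f) = (E + E*f)/3 = E/3 + E*f/3)
1/(A(-300, -153) + (140 - 120)*80) = 1/((⅓)*(-300)*(1 - 153) + (140 - 120)*80) = 1/((⅓)*(-300)*(-152) + 20*80) = 1/(15200 + 1600) = 1/16800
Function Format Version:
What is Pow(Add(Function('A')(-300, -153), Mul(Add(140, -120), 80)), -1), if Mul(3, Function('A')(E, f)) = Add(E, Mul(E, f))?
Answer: Rational(1, 16800) ≈ 5.9524e-5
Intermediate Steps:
Function('A')(E, f) = Add(Mul(Rational(1, 3), E), Mul(Rational(1, 3), E, f)) (Function('A')(E, f) = Mul(Rational(1, 3), Add(E, Mul(E, f))) = Add(Mul(Rational(1, 3), E), Mul(Rational(1, 3), E, f)))
Pow(Add(Function('A')(-300, -153), Mul(Add(140, -120), 80)), -1) = Pow(Add(Mul(Rational(1, 3), -300, Add(1, -153)), Mul(Add(140, -120), 80)), -1) = Pow(Add(Mul(Rational(1, 3), -300, -152), Mul(20, 80)), -1) = Pow(Add(15200, 1600), -1) = Pow(16800, -1) = Rational(1, 16800)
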